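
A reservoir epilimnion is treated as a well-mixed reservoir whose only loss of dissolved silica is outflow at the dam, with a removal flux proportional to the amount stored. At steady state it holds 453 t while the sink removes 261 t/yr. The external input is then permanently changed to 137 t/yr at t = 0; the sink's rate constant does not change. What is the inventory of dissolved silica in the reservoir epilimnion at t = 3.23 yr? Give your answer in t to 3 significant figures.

271 t

The sink rate constant is k = F₀/M₀ = 261/453 = 0.5762 yr⁻¹.
Solving dM/dt = F₁ − kM with M(0) = M₀ gives M(t) = F₁/k + (M₀ − F₁/k)·e^(−kt).
F₁/k = 137/0.5762 = 237.78 t; kt = 0.5762 × 3.23 = 1.861, e^(−kt) = 0.1555.
M(3.23) = 237.78 + (453 − 237.78) × 0.1555 = 237.78 + 33.47 = 271.25 t.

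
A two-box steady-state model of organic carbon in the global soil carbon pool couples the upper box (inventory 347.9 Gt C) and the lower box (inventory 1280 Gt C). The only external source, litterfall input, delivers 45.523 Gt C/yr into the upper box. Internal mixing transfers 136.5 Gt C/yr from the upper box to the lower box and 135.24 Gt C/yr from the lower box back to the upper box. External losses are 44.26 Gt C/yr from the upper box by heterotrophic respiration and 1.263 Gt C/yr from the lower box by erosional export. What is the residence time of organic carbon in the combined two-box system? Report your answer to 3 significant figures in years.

Residence time in the combined system uses the total inventory and the total *external* removal — internal exchanges between the two boxes cancel.
M_total = 347.9 + 1280 = 1627.9 Gt C.
ΣF_external_out = 44.26 + 1.263 = 45.523 Gt C/yr.
τ = M_total / ΣF_ext = 1627.9 / 45.523 = 35.76 yr.

35.8 yr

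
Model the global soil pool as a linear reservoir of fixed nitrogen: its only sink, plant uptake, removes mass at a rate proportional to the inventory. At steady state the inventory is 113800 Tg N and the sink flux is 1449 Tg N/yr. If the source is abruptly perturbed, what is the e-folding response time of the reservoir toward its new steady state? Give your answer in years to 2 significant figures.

79 yr

For a linear reservoir the response time equals the residence time τ = M/F.
τ = 113800 / 1449 = 78.54 yr.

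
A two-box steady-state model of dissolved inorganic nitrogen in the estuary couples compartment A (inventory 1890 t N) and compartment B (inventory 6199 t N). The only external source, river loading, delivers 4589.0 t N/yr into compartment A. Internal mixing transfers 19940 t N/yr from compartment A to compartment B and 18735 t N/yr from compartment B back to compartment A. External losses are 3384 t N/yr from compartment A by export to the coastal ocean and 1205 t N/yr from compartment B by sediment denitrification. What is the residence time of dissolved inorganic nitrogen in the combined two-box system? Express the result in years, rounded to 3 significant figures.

For the system as a whole, the A↔B exchange is internal and contributes nothing to the throughput; only the external sinks remove mass.
M_total = 1890 + 6199 = 8089.0 t N.
ΣF_external_out = 3384 + 1205 = 4589.0 t N/yr.
τ = M_total / ΣF_ext = 8089.0 / 4589.0 = 1.763 yr.

1.76 yr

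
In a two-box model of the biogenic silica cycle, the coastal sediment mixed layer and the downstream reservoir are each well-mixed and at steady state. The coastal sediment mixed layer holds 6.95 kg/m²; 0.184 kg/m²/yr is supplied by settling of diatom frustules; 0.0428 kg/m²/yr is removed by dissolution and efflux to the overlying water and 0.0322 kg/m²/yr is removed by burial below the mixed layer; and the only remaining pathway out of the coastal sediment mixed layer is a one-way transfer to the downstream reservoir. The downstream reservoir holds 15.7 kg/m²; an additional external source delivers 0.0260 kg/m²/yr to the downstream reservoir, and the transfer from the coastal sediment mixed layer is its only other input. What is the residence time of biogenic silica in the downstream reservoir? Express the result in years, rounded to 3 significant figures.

Balance the coastal sediment mixed layer: ΣF_in = 0.18400 kg/m²/yr.
Transfer to the downstream reservoir = ΣF_in − (0.0428 + 0.0322) = 0.10900 kg/m²/yr.
Total input to the downstream reservoir = 0.10900 + 0.0260 = 0.13500 kg/m²/yr; at steady state this equals its total output.
τ = M / F = 15.7 / 0.13500 = 116.3 yr.

116 yr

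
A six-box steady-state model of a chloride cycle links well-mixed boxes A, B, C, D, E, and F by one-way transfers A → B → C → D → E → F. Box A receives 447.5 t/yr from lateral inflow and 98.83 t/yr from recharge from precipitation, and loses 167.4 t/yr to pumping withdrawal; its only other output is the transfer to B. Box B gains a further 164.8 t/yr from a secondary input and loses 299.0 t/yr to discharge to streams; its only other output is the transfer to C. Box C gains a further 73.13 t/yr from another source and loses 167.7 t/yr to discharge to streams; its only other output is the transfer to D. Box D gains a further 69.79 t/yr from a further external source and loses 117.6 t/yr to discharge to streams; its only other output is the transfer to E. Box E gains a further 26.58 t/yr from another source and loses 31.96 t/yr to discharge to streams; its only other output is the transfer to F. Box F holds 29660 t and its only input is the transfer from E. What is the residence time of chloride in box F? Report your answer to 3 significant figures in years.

Box A: F(A→B) = (447.5 + 98.83) − 167.4 = 378.93 t/yr.
Box B: F(B→C) = (378.93 + 164.8) − 299.0 = 244.73 t/yr.
Box C: F(C→D) = (244.73 + 73.13) − 167.7 = 150.16 t/yr.
Box D: F(D→E) = (150.16 + 69.79) − 117.6 = 102.35 t/yr.
Box E: F(E→F) = (102.35 + 26.58) − 31.96 = 96.970 t/yr.
Box F throughput = its input = 96.970 t/yr; τ = 29660 / 96.970 = 305.9 yr.

306 yr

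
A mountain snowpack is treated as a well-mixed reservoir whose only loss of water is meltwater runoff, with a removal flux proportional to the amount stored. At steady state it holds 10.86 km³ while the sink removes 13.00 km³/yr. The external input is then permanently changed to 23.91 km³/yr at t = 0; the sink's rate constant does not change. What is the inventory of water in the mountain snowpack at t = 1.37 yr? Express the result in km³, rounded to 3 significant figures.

18.2 km³

τ = M₀/F₀ = 10.86/13.00 = 0.8354 yr; rate constant k = 1/τ.
New steady state M_∞ = F₁/k = F₁·τ = 23.91 × 0.8354 = 19.974 km³.
M(t) = M_∞ + (M₀ − M_∞)·e^(−t/τ); t/τ = 1.37/0.8354 = 1.640, so e^(−t/τ) = 0.1940.
M(t) = 19.974 − 9.114 × 0.1940 = 18.206 km³.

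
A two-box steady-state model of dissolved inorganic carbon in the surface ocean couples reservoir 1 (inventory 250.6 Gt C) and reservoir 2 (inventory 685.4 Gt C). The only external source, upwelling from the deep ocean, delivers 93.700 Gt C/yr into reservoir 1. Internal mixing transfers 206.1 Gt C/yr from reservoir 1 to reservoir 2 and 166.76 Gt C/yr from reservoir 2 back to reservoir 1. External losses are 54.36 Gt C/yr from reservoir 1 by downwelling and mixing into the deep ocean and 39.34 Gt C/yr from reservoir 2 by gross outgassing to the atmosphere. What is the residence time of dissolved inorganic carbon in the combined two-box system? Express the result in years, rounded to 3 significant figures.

Treat the two boxes together as one reservoir: the mixing fluxes between them are internal recycling, so τ = ΣM / Σ(external losses).
M_total = 250.6 + 685.4 = 936.00 Gt C.
ΣF_external_out = 54.36 + 39.34 = 93.700 Gt C/yr.
τ = M_total / ΣF_ext = 936.00 / 93.700 = 9.989 yr.

9.99 yr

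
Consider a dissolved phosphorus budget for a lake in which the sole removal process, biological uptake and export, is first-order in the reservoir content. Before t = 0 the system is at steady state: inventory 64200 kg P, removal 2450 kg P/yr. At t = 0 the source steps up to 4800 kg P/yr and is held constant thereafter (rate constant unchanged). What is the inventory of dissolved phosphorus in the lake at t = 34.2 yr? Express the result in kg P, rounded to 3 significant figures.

Residence time τ = M₀/F₀ = 26.20 yr. The eventual steady state is M_∞ = M₀·(F₁/F₀) = 64200 × 4800/2450 = 125780 kg P.
The anomaly ΔM(t) = M(t) − M_∞ decays as ΔM₀·e^(−t/τ) with ΔM₀ = 64200 − 125780 = −61580 kg P.
At t = 34.2 yr, e^(−t/τ) = e^(−1.305) = 0.2711, so ΔM = −16700 kg P and M = 125780 − 16700 = 109080 kg P.

109000 kg P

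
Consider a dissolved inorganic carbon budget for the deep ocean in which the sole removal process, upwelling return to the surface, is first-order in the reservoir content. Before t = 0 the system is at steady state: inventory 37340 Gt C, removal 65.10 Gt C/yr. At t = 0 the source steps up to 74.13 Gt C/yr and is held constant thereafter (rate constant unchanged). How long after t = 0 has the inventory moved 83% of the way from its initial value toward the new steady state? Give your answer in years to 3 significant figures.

1020 yr

τ = M₀/F₀ = 37340/65.10 = 573.6 yr.
The remaining gap fraction is e^(−t/τ); 83% covered ⇒ e^(−t/τ) = 0.170.
t = −τ ln(0.170) = 573.6 × 1.772 = 1016 yr.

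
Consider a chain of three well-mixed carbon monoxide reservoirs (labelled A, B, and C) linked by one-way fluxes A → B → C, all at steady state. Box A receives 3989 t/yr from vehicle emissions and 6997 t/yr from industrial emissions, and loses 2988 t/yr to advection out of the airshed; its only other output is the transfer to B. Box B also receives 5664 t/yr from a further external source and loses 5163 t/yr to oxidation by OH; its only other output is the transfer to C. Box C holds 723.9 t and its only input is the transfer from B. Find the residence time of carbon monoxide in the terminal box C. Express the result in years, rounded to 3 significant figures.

0.0852 yr

Box A: F(A→B) = (3989 + 6997) − 2988 = 7998.0 t/yr.
Box B: F(B→C) = (7998.0 + 5664) − 5163 = 8499.0 t/yr.
Box C throughput = its input = 8499.0 t/yr; τ = 723.9 / 8499.0 = 0.08517 yr.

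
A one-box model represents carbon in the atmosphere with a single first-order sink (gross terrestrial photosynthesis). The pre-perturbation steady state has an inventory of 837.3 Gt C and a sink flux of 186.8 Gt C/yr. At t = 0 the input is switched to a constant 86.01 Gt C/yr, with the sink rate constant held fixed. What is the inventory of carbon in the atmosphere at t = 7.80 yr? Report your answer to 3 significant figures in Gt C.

Residence time τ = M₀/F₀ = 4.482 yr. The eventual steady state is M_∞ = M₀·(F₁/F₀) = 837.3 × 86.01/186.8 = 385.53 Gt C.
The anomaly ΔM(t) = M(t) − M_∞ decays as ΔM₀·e^(−t/τ) with ΔM₀ = 837.3 − 385.53 = 451.8 Gt C.
At t = 7.80 yr, e^(−t/τ) = e^(−1.740) = 0.1755, so ΔM = 79.28 Gt C and M = 385.53 + 79.28 = 464.81 Gt C.

465 Gt C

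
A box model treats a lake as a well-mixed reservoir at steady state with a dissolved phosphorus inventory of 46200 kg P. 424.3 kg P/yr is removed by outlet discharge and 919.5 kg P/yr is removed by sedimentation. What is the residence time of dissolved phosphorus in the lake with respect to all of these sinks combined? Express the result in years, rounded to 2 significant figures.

34 yr

Total removal flux = 424.3 + 919.5 = 1343.8 kg P/yr.
τ = M / ΣF_out = 46200 / 1343.8 = 34.38 yr.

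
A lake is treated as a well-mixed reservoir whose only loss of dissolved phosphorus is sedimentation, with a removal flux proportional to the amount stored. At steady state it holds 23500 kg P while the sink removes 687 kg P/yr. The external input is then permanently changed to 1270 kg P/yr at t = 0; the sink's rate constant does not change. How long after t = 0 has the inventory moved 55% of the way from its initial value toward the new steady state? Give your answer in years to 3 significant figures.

27.3 yr

τ = M₀/F₀ = 23500/687 = 34.21 yr.
The remaining gap fraction is e^(−t/τ); 55% covered ⇒ e^(−t/τ) = 0.450.
t = −τ ln(0.450) = 34.21 × 0.7985 = 27.31 yr.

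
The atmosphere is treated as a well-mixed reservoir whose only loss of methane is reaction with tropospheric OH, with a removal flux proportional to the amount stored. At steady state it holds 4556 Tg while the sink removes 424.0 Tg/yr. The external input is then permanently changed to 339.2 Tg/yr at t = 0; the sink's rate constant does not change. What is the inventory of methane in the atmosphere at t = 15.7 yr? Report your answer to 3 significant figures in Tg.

3860 Tg

Residence time τ = M₀/F₀ = 10.75 yr. The eventual steady state is M_∞ = M₀·(F₁/F₀) = 4556 × 339.2/424.0 = 3644.8 Tg.
The anomaly ΔM(t) = M(t) − M_∞ decays as ΔM₀·e^(−t/τ) with ΔM₀ = 4556 − 3644.8 = 911.2 Tg.
At t = 15.7 yr, e^(−t/τ) = e^(−1.461) = 0.2320, so ΔM = 211.4 Tg and M = 3644.8 + 211.4 = 3856.2 Tg.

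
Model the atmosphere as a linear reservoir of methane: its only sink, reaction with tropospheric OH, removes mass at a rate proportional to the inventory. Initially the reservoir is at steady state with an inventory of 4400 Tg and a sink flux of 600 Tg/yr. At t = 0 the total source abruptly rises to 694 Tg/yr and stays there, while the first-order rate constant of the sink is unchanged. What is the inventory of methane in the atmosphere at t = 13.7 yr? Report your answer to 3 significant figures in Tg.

Residence time τ = M₀/F₀ = 7.333 yr. The eventual steady state is M_∞ = M₀·(F₁/F₀) = 4400 × 694/600 = 5089.3 Tg.
The anomaly ΔM(t) = M(t) − M_∞ decays as ΔM₀·e^(−t/τ) with ΔM₀ = 4400 − 5089.3 = −689.3 Tg.
At t = 13.7 yr, e^(−t/τ) = e^(−1.868) = 0.1544, so ΔM = −106.4 Tg and M = 5089.3 − 106.4 = 4982.9 Tg.

4980 Tg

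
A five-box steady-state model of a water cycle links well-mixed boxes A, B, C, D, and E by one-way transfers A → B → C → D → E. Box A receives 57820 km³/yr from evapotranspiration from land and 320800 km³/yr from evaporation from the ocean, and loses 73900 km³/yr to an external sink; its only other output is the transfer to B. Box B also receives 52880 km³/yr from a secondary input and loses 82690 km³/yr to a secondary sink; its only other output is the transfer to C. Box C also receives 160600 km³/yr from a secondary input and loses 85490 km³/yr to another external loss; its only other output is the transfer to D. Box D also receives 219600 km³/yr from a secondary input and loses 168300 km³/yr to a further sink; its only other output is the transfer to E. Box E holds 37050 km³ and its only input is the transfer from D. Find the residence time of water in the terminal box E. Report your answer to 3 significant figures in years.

0.0923 yr

Box A: F(A→B) = (57820 + 320800) − 73900 = 304720 km³/yr.
Box B: F(B→C) = (304720 + 52880) − 82690 = 274910 km³/yr.
Box C: F(C→D) = (274910 + 160600) − 85490 = 350020 km³/yr.
Box D: F(D→E) = (350020 + 219600) − 168300 = 401320 km³/yr.
Box E throughput = its input = 401320 km³/yr; τ = 37050 / 401320 = 0.09232 yr.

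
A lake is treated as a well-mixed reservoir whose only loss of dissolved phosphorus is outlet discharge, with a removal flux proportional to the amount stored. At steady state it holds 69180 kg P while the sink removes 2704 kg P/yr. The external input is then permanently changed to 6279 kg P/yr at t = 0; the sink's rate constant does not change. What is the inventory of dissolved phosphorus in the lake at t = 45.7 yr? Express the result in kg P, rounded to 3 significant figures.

145000 kg P

τ = M₀/F₀ = 69180/2704 = 25.58 yr; rate constant k = 1/τ.
New steady state M_∞ = F₁/k = F₁·τ = 6279 × 25.58 = 160640 kg P.
M(t) = M_∞ + (M₀ − M_∞)·e^(−t/τ); t/τ = 45.7/25.58 = 1.786, so e^(−t/τ) = 0.1676.
M(t) = 160640 − 91460 × 0.1676 = 145320 kg P.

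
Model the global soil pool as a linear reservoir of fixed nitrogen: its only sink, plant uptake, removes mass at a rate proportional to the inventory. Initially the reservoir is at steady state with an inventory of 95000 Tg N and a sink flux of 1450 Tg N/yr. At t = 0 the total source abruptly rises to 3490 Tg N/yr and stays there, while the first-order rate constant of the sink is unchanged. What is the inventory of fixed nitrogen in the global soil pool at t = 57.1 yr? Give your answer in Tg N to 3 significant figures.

The sink rate constant is k = F₀/M₀ = 1450/95000 = 0.01526 yr⁻¹.
Solving dM/dt = F₁ − kM with M(0) = M₀ gives M(t) = F₁/k + (M₀ − F₁/k)·e^(−kt).
F₁/k = 3490/0.01526 = 228660 Tg N; kt = 0.01526 × 57.1 = 0.8715, e^(−kt) = 0.4183.
M(57.1) = 228660 + (95000 − 228660) × 0.4183 = 228660 − 55910 = 172750 Tg N.

173000 Tg N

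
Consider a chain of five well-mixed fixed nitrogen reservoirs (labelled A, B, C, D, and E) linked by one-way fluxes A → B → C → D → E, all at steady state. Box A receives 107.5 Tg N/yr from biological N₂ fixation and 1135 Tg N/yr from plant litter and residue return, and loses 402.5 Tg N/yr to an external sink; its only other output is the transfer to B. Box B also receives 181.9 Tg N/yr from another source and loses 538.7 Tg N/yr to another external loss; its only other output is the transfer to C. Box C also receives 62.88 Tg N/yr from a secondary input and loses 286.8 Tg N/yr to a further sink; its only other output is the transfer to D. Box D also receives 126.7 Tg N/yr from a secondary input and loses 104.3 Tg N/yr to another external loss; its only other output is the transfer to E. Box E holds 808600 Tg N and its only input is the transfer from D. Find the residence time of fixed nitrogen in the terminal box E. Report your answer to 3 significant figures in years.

Box A: F(A→B) = (107.5 + 1135) − 402.5 = 840.00 Tg N/yr.
Box B: F(B→C) = (840.00 + 181.9) − 538.7 = 483.20 Tg N/yr.
Box C: F(C→D) = (483.20 + 62.88) − 286.8 = 259.28 Tg N/yr.
Box D: F(D→E) = (259.28 + 126.7) − 104.3 = 281.68 Tg N/yr.
Box E throughput = its input = 281.68 Tg N/yr; τ = 808600 / 281.68 = 2871 yr.

2870 yr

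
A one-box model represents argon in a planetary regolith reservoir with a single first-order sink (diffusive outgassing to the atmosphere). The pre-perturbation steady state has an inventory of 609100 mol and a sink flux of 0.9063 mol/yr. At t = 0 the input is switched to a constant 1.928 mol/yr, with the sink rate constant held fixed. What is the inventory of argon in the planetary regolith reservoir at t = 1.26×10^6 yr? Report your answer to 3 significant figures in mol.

1.19×10^6 mol

τ = M₀/F₀ = 609100/0.9063 = 672100 yr; rate constant k = 1/τ.
New steady state M_∞ = F₁/k = F₁·τ = 1.928 × 672100 = 1.2958×10^6 mol.
M(t) = M_∞ + (M₀ − M_∞)·e^(−t/τ); t/τ = 1.26×10^6/672100 = 1.875, so e^(−t/τ) = 0.1534.
M(t) = 1.2958×10^6 − 686700 × 0.1534 = 1.1904×10^6 mol.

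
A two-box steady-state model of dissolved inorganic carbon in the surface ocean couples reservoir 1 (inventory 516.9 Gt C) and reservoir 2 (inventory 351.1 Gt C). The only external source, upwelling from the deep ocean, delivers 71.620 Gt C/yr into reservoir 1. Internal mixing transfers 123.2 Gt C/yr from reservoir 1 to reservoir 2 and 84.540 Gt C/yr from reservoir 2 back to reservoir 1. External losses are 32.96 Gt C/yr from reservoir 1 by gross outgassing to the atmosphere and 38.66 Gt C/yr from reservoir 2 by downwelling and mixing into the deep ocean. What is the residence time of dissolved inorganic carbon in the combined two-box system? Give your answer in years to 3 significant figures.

Residence time in the combined system uses the total inventory and the total *external* removal — internal exchanges between the two boxes cancel.
M_total = 516.9 + 351.1 = 868.00 Gt C.
ΣF_external_out = 32.96 + 38.66 = 71.620 Gt C/yr.
τ = M_total / ΣF_ext = 868.00 / 71.620 = 12.12 yr.

12.1 yr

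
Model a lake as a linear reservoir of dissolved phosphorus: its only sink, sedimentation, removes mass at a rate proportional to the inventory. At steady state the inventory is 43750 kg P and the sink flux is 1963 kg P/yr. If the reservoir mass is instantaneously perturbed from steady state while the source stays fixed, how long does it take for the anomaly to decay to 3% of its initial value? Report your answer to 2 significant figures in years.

78 yr

For a linear reservoir the anomaly decays as exp(−t/τ) with τ = M/F = 43750/1963 = 22.29 yr.
exp(−t/τ) = 0.03 ⇒ t = −τ ln(0.03) = 22.29 × 3.507 = 78.15 yr.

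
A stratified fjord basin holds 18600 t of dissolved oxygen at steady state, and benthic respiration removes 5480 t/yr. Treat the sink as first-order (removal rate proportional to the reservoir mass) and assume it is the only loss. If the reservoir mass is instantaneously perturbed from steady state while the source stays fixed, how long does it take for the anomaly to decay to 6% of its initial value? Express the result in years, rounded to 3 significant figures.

9.55 yr

For a linear reservoir the anomaly decays as exp(−t/τ) with τ = M/F = 18600/5480 = 3.394 yr.
exp(−t/τ) = 0.06 ⇒ t = −τ ln(0.06) = 3.394 × 2.813 = 9.549 yr.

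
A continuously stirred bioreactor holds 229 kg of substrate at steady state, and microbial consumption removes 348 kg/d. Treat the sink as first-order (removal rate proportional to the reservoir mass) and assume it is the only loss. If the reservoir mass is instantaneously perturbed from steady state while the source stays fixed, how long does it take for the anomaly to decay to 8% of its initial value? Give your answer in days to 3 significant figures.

1.66 d

For a linear reservoir the anomaly decays as exp(−t/τ) with τ = M/F = 229/348 = 0.6580 d.
exp(−t/τ) = 0.08 ⇒ t = −τ ln(0.08) = 0.6580 × 2.526 = 1.662 d.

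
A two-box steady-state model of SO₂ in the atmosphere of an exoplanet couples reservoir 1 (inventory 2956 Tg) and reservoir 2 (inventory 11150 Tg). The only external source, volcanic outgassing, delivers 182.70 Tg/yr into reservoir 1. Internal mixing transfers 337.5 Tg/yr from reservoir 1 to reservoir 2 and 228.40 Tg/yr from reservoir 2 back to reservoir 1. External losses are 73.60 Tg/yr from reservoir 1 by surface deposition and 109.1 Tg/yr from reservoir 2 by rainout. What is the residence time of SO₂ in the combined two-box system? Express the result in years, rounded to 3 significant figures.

For the system as a whole, the A↔B exchange is internal and contributes nothing to the throughput; only the external sinks remove mass.
M_total = 2956 + 11150 = 14106 Tg.
ΣF_external_out = 73.60 + 109.1 = 182.70 Tg/yr.
τ = M_total / ΣF_ext = 14106 / 182.70 = 77.21 yr.

77.2 yr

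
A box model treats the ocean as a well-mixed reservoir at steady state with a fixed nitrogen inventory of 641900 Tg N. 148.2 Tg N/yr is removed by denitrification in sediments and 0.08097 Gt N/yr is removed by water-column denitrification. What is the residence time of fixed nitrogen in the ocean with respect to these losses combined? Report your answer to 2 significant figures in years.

2800 yr

Convert the water-column denitrification flux: 0.08097 Gt N/yr = 80.97 Tg N/yr.
Total removal = 148.2 + 80.97 = 229.17 Tg N/yr.
τ = M / ΣF_out = 641900 / 229.17 = 2801 yr.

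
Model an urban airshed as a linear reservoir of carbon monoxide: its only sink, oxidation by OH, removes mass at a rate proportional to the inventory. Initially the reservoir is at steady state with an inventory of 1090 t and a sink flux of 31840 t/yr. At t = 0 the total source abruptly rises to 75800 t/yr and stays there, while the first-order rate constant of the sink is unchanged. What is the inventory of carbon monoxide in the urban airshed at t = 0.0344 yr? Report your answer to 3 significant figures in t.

2040 t

The sink rate constant is k = F₀/M₀ = 31840/1090 = 29.21 yr⁻¹.
Solving dM/dt = F₁ − kM with M(0) = M₀ gives M(t) = F₁/k + (M₀ − F₁/k)·e^(−kt).
F₁/k = 75800/29.21 = 2594.9 t; kt = 29.21 × 0.0344 = 1.005, e^(−kt) = 0.3661.
M(0.0344) = 2594.9 + (1090 − 2594.9) × 0.3661 = 2594.9 − 550.9 = 2044.0 t.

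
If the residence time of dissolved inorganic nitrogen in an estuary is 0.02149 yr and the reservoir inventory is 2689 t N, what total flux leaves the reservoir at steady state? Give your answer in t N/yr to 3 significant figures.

125000 t N/yr

F = M / τ = 2689 / 0.02149 = 125100 t N/yr.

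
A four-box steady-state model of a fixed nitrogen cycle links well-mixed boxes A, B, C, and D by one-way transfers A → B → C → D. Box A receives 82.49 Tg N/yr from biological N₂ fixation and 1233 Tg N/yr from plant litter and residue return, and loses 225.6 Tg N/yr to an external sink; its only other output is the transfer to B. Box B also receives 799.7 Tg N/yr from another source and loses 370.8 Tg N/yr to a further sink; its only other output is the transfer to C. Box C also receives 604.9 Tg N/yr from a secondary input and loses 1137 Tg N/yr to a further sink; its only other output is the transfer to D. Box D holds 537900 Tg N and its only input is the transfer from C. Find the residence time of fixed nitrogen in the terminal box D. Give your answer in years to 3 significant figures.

Box A: F(A→B) = (82.49 + 1233) − 225.6 = 1089.9 Tg N/yr.
Box B: F(B→C) = (1089.9 + 799.7) − 370.8 = 1518.8 Tg N/yr.
Box C: F(C→D) = (1518.8 + 604.9) − 1137 = 986.69 Tg N/yr.
Box D throughput = its input = 986.69 Tg N/yr; τ = 537900 / 986.69 = 545.2 yr.

545 yr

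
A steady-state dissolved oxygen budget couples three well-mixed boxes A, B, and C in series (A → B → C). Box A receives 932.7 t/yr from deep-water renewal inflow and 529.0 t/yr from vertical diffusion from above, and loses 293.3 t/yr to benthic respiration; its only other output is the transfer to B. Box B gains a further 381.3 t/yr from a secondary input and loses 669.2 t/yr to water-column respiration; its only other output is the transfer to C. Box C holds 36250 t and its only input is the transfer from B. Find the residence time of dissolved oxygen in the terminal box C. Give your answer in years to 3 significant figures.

41.2 yr

Box A: F(A→B) = (932.7 + 529.0) − 293.3 = 1168.4 t/yr.
Box B: F(B→C) = (1168.4 + 381.3) − 669.2 = 880.50 t/yr.
Box C throughput = its input = 880.50 t/yr; τ = 36250 / 880.50 = 41.17 yr.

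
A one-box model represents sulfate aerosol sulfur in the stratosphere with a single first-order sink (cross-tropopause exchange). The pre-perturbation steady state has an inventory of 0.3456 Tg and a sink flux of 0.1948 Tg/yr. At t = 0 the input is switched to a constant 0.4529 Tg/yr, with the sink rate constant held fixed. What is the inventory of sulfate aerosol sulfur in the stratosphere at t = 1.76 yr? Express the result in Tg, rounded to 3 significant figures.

The sink rate constant is k = F₀/M₀ = 0.1948/0.3456 = 0.5637 yr⁻¹.
Solving dM/dt = F₁ − kM with M(0) = M₀ gives M(t) = F₁/k + (M₀ − F₁/k)·e^(−kt).
F₁/k = 0.4529/0.5637 = 0.80350 Tg; kt = 0.5637 × 1.76 = 0.9920, e^(−kt) = 0.3708.
M(1.76) = 0.80350 + (0.3456 − 0.80350) × 0.3708 = 0.80350 − 0.1698 = 0.63370 Tg.

0.634 Tg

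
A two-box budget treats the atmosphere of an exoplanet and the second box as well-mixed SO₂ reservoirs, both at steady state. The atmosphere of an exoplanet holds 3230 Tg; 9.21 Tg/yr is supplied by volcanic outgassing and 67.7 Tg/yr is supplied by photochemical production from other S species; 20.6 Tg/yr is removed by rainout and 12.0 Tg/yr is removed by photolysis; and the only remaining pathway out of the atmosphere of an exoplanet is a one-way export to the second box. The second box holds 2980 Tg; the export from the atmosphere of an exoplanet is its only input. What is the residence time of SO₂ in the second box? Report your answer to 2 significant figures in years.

67 yr

Balance the atmosphere of an exoplanet: ΣF_in = 9.21 + 67.7 = 76.910 Tg/yr.
Export to the second box = ΣF_in − (20.6 + 12.0) = 44.310 Tg/yr.
At steady state the output of the second box equals its input, 44.310 Tg/yr.
τ = M / F = 2980 / 44.310 = 67.25 yr.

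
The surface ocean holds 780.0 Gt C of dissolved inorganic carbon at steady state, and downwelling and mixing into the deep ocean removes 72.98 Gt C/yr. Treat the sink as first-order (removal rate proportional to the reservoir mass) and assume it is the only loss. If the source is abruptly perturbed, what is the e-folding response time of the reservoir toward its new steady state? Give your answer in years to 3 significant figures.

10.7 yr

For a linear reservoir the response time equals the residence time τ = M/F.
τ = 780.0 / 72.98 = 10.69 yr.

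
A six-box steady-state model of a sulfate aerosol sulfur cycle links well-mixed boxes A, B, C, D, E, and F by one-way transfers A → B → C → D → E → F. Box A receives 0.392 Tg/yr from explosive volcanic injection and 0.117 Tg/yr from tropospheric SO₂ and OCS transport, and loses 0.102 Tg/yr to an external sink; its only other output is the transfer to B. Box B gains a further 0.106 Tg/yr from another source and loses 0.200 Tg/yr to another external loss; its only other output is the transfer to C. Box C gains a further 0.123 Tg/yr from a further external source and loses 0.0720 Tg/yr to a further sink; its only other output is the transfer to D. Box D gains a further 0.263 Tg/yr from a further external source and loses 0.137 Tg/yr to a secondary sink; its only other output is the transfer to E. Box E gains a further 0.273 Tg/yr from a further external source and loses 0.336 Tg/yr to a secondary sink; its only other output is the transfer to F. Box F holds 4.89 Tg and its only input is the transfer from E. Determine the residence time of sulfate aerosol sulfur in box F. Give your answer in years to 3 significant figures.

11.5 yr

Box A: F(A→B) = (0.392 + 0.117) − 0.102 = 0.40700 Tg/yr.
Box B: F(B→C) = (0.40700 + 0.106) − 0.200 = 0.31300 Tg/yr.
Box C: F(C→D) = (0.31300 + 0.123) − 0.0720 = 0.36400 Tg/yr.
Box D: F(D→E) = (0.36400 + 0.263) − 0.137 = 0.49000 Tg/yr.
Box E: F(E→F) = (0.49000 + 0.273) − 0.336 = 0.42700 Tg/yr.
Box F throughput = its input = 0.42700 Tg/yr; τ = 4.89 / 0.42700 = 11.45 yr.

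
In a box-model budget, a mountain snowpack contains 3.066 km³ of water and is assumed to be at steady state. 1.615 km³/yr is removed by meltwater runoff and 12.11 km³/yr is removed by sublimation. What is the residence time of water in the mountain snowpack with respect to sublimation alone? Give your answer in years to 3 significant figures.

0.253 yr

Residence time with respect to a single sink: τ = M / F_sink.
τ = 3.066 / 12.11 = 0.2532 yr.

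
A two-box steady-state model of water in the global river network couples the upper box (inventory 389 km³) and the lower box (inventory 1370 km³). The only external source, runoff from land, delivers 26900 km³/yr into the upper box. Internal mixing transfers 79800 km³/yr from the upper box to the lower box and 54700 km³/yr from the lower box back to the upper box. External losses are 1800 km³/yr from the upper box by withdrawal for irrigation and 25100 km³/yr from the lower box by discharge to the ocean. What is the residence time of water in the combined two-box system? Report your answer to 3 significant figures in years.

0.0654 yr

Treat the two boxes together as one reservoir: the mixing fluxes between them are internal recycling, so τ = ΣM / Σ(external losses).
M_total = 389 + 1370 = 1759.0 km³.
ΣF_external_out = 1800 + 25100 = 26900 km³/yr.
τ = M_total / ΣF_ext = 1759.0 / 26900 = 0.06539 yr.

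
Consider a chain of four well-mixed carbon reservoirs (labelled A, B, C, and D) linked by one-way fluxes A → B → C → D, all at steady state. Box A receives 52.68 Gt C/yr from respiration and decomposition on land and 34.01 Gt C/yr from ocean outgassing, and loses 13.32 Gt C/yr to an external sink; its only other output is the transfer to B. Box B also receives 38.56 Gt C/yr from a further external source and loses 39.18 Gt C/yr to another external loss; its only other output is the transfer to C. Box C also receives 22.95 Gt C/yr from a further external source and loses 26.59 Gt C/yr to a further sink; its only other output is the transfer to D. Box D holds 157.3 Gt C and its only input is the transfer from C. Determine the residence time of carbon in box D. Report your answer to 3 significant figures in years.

Box A: F(A→B) = (52.68 + 34.01) − 13.32 = 73.370 Gt C/yr.
Box B: F(B→C) = (73.370 + 38.56) − 39.18 = 72.750 Gt C/yr.
Box C: F(C→D) = (72.750 + 22.95) − 26.59 = 69.110 Gt C/yr.
Box D throughput = its input = 69.110 Gt C/yr; τ = 157.3 / 69.110 = 2.276 yr.

2.28 yr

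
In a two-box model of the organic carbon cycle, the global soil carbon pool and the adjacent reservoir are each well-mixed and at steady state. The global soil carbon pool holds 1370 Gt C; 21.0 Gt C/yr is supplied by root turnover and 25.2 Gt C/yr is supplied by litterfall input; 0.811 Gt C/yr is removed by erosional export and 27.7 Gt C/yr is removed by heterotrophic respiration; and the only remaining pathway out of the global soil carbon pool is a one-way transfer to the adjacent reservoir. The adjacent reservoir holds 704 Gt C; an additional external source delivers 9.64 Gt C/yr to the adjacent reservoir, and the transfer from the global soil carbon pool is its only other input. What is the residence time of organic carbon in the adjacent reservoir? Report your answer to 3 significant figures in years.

Balance the global soil carbon pool: ΣF_in = 21.0 + 25.2 = 46.200 Gt C/yr.
Transfer to the adjacent reservoir = ΣF_in − (0.811 + 27.7) = 17.689 Gt C/yr.
Total input to the adjacent reservoir = 17.689 + 9.64 = 27.329 Gt C/yr; at steady state this equals its total output.
τ = M / F = 704 / 27.329 = 25.76 yr.

25.8 yr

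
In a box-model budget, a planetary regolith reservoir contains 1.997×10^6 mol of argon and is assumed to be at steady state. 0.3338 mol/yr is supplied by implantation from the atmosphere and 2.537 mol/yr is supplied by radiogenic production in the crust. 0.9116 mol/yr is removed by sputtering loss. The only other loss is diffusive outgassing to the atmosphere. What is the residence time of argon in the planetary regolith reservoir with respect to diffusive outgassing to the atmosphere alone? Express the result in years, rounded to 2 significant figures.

1.0×10^6 yr

At steady state ΣF_in = ΣF_out.
ΣF_in = 0.3338 + 2.537 = 2.8708 mol/yr.
Diffusive outgassing to the atmosphere flux = ΣF_in − (0.9116) = 2.8708 − 0.9116 = 1.959 mol/yr.
τ = M / F = 1.997×10^6 / 1.959 = 1.019×10^6 yr.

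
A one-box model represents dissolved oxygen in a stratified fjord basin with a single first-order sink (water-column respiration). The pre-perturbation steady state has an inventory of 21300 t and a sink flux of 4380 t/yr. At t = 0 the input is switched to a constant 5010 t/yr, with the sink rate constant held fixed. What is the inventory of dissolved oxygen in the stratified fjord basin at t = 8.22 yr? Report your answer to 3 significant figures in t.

23800 t

Residence time τ = M₀/F₀ = 4.863 yr. The eventual steady state is M_∞ = M₀·(F₁/F₀) = 21300 × 5010/4380 = 24364 t.
The anomaly ΔM(t) = M(t) − M_∞ decays as ΔM₀·e^(−t/τ) with ΔM₀ = 21300 − 24364 = −3064 t.
At t = 8.22 yr, e^(−t/τ) = e^(−1.690) = 0.1845, so ΔM = −565.1 t and M = 24364 − 565.1 = 23799 t.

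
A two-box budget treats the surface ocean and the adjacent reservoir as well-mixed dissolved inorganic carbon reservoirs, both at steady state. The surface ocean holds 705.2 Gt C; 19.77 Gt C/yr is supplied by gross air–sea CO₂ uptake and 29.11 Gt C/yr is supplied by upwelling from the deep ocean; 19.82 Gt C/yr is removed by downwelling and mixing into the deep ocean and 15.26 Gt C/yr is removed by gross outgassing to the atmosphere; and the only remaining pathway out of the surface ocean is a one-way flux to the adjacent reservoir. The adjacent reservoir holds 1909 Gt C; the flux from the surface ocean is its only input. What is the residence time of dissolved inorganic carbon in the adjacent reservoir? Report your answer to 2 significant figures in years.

140 yr

Balance the surface ocean: ΣF_in = 19.77 + 29.11 = 48.880 Gt C/yr.
Flux to the adjacent reservoir = ΣF_in − (19.82 + 15.26) = 13.800 Gt C/yr.
At steady state the output of the adjacent reservoir equals its input, 13.800 Gt C/yr.
τ = M / F = 1909 / 13.800 = 138.3 yr.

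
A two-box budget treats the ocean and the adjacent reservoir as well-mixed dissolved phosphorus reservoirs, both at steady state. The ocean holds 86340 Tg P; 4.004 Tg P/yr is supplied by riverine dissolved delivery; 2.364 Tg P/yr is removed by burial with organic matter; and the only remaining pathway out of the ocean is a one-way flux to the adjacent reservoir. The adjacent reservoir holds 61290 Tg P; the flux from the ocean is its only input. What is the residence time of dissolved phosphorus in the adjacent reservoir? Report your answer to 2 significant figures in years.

37000 yr

Balance the ocean: ΣF_in = 4.0040 Tg P/yr.
Flux to the adjacent reservoir = ΣF_in − (2.364) = 1.6400 Tg P/yr.
At steady state the output of the adjacent reservoir equals its input, 1.6400 Tg P/yr.
τ = M / F = 61290 / 1.6400 = 37370 yr.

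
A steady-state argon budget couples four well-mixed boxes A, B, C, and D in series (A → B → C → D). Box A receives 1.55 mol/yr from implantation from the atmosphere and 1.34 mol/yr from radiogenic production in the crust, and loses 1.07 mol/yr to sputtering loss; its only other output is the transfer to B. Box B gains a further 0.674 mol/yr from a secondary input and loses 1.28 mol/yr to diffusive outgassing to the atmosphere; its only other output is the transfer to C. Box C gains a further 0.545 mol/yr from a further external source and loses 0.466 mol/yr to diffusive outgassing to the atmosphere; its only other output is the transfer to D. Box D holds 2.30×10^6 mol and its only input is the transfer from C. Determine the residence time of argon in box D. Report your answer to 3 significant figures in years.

1.78×10^6 yr

Box A: F(A→B) = (1.55 + 1.34) − 1.07 = 1.8200 mol/yr.
Box B: F(B→C) = (1.8200 + 0.674) − 1.28 = 1.2140 mol/yr.
Box C: F(C→D) = (1.2140 + 0.545) − 0.466 = 1.2930 mol/yr.
Box D throughput = its input = 1.2930 mol/yr; τ = 2.30×10^6 / 1.2930 = 1.779×10^6 yr.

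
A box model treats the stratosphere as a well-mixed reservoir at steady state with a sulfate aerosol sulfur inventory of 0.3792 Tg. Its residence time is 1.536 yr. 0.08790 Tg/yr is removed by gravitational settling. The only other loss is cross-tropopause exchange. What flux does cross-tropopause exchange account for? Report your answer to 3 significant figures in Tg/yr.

0.159 Tg/yr

Total removal F = M/τ = 0.3792 / 1.536 = 0.2469 Tg/yr.
Cross-tropopause exchange = F − (0.08790) = 0.2469 − 0.08790 = 0.1590 Tg/yr.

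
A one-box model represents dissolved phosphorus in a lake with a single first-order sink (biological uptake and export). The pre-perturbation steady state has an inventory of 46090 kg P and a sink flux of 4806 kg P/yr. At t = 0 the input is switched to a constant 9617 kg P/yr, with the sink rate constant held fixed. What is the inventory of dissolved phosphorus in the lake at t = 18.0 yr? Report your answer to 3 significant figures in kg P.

τ = M₀/F₀ = 46090/4806 = 9.590 yr; rate constant k = 1/τ.
New steady state M_∞ = F₁/k = F₁·τ = 9617 × 9.590 = 92228 kg P.
M(t) = M_∞ + (M₀ − M_∞)·e^(−t/τ); t/τ = 18.0/9.590 = 1.877, so e^(−t/τ) = 0.1531.
M(t) = 92228 − 46140 × 0.1531 = 85166 kg P.

85200 kg P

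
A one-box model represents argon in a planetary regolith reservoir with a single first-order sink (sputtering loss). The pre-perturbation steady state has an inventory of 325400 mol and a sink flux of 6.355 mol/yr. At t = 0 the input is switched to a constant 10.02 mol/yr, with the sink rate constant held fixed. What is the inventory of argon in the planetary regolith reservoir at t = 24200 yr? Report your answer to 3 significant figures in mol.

The sink rate constant is k = F₀/M₀ = 6.355/325400 = 1.953×10^-5 yr⁻¹.
Solving dM/dt = F₁ − kM with M(0) = M₀ gives M(t) = F₁/k + (M₀ − F₁/k)·e^(−kt).
F₁/k = 10.02/1.953×10^-5 = 513060 mol; kt = 1.953×10^-5 × 24200 = 0.4726, e^(−kt) = 0.6234.
M(24200) = 513060 + (325400 − 513060) × 0.6234 = 513060 − 117000 = 396080 mol.

396000 mol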